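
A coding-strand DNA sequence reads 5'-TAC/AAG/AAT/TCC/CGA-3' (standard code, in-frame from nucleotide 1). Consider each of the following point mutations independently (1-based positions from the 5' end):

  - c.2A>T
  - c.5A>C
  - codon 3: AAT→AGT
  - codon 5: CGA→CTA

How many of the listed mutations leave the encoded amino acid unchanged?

0

Codon 1: TAC (Tyr) → TTC (Phe) — missense.
Codon 2: AAG (Lys) → ACG (Thr) — missense.
Codon 3: AAT (Asn) → AGT (Ser) — missense.
Codon 5: CGA (Arg) → CTA (Leu) — missense.
Synonymous: 0 of 4.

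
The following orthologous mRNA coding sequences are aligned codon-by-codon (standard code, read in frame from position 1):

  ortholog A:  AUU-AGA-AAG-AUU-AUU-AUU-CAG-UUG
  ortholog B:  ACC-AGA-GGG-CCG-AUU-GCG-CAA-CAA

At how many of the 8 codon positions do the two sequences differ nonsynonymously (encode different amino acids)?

Codon 1: AUU Ile / ACC Thr — nonsynonymous.
Codon 2: AGA Arg / AGA Arg — identical.
Codon 3: AAG Lys / GGG Gly — nonsynonymous.
Codon 4: AUU Ile / CCG Pro — nonsynonymous.
Codon 5: AUU Ile / AUU Ile — identical.
Codon 6: AUU Ile / GCG Ala — nonsynonymous.
Codon 7: CAG Gln / CAA Gln — synonymous.
Codon 8: UUG Leu / CAA Gln — nonsynonymous.
Nonsynonymous differences: 5.

5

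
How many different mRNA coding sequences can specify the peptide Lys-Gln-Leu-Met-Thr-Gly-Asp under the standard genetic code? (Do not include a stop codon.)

768

Lys: 2 codons.
Gln: 2 codons.
Leu: 6 codons.
Met: 1 codon.
Thr: 4 codons.
Gly: 4 codons.
Asp: 2 codons.
2 × 2 × 6 × 1 × 4 × 4 × 2 = 768.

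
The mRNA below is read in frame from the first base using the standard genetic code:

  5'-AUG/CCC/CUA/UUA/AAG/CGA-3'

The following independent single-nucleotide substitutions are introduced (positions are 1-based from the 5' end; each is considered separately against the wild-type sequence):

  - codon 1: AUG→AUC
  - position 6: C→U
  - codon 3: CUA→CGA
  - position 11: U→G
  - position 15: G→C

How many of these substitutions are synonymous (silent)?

Codon 1: AUG (Met) → AUC (Ile) — missense.
Codon 2: CCC (Pro) → CCU (Pro) — synonymous.
Codon 3: CUA (Leu) → CGA (Arg) — missense.
Codon 4: UUA (Leu) → UGA (Stop) — nonsense.
Codon 5: AAG (Lys) → AAC (Asn) — missense.
Synonymous: 1 of 5.

1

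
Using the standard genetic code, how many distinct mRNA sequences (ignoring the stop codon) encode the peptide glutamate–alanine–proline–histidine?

64

Glu: 2 codons.
Ala: 4 codons.
Pro: 4 codons.
His: 2 codons.
2 × 4 × 4 × 2 = 64.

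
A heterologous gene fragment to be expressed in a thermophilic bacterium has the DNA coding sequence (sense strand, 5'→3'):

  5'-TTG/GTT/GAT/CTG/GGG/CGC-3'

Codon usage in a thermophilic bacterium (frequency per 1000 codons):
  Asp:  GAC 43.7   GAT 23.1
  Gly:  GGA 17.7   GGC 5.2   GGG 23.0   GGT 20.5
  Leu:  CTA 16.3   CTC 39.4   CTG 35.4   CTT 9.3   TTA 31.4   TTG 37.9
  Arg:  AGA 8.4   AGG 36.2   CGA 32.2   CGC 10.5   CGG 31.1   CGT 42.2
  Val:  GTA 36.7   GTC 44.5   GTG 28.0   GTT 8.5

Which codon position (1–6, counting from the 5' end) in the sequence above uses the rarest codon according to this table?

Codon 1 TTG (Leu): 37.9 per 1000.
Codon 2 GTT (Val): 8.5 per 1000.
Codon 3 GAT (Asp): 23.1 per 1000.
Codon 4 CTG (Leu): 35.4 per 1000.
Codon 5 GGG (Gly): 23.0 per 1000.
Codon 6 CGC (Arg): 10.5 per 1000.
Lowest frequency is 8.5 at codon 2.

2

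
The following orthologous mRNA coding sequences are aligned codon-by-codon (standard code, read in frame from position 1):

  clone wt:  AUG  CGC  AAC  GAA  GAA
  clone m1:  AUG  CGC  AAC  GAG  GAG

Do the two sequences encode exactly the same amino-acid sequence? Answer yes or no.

Codon 1: AUG Met / AUG Met — identical.
Codon 2: CGC Arg / CGC Arg — identical.
Codon 3: AAC Asn / AAC Asn — identical.
Codon 4: GAA Glu / GAG Glu — synonymous.
Codon 5: GAA Glu / GAG Glu — synonymous.
Nonsynonymous differences: 0 → same protein.

yes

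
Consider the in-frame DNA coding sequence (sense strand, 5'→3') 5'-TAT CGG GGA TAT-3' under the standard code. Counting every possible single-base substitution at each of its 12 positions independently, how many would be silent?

Codon 1 (TAT, Tyr): 1 synonymous substitution.
Codon 2 (CGG, Arg): 4 synonymous substitutions.
Codon 3 (GGA, Gly): 3 synonymous substitutions.
Codon 4 (TAT, Tyr): 1 synonymous substitution.
Total: 1 + 4 + 3 + 1 = 9.

9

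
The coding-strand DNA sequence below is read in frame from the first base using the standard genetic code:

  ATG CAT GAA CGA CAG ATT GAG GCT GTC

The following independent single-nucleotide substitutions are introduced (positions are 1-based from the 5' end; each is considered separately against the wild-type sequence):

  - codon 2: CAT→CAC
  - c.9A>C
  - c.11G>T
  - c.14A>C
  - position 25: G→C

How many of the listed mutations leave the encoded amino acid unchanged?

1

Codon 2: CAT (His) → CAC (His) — synonymous.
Codon 3: GAA (Glu) → GAC (Asp) — missense.
Codon 4: CGA (Arg) → CTA (Leu) — missense.
Codon 5: CAG (Gln) → CCG (Pro) — missense.
Codon 9: GTC (Val) → CTC (Leu) — missense.
Synonymous: 1 of 5.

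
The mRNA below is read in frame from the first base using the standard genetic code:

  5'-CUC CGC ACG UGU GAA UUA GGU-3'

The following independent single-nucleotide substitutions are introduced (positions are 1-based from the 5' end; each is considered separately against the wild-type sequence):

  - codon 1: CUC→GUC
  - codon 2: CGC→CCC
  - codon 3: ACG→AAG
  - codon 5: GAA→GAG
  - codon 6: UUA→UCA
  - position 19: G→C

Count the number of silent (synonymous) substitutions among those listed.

1

Codon 1: CUC (Leu) → GUC (Val) — missense.
Codon 2: CGC (Arg) → CCC (Pro) — missense.
Codon 3: ACG (Thr) → AAG (Lys) — missense.
Codon 5: GAA (Glu) → GAG (Glu) — synonymous.
Codon 6: UUA (Leu) → UCA (Ser) — missense.
Codon 7: GGU (Gly) → CGU (Arg) — missense.
Synonymous: 1 of 6.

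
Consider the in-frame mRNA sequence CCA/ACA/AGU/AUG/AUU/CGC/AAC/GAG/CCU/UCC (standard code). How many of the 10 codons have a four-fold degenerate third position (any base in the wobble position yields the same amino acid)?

5

Codon 1 CCA (Pro): third position 4-fold.
Codon 2 ACA (Thr): third position 4-fold.
Codon 3 AGU (Ser): third position 2-fold.
Codon 4 AUG (Met): third position 1-fold.
Codon 5 AUU (Ile): third position 3-fold.
Codon 6 CGC (Arg): third position 4-fold.
Codon 7 AAC (Asn): third position 2-fold.
Codon 8 GAG (Glu): third position 2-fold.
Codon 9 CCU (Pro): third position 4-fold.
Codon 10 UCC (Ser): third position 4-fold.
Four-fold degenerate third positions: 5.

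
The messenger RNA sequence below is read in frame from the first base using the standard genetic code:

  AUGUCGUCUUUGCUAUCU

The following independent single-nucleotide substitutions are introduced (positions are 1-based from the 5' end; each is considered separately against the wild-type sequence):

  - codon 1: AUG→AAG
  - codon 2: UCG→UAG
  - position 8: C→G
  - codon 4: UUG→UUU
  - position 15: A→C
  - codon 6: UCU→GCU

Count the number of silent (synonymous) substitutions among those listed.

Codon 1: AUG (Met) → AAG (Lys) — missense.
Codon 2: UCG (Ser) → UAG (Stop) — nonsense.
Codon 3: UCU (Ser) → UGU (Cys) — missense.
Codon 4: UUG (Leu) → UUU (Phe) — missense.
Codon 5: CUA (Leu) → CUC (Leu) — synonymous.
Codon 6: UCU (Ser) → GCU (Ala) — missense.
Synonymous: 1 of 6.

1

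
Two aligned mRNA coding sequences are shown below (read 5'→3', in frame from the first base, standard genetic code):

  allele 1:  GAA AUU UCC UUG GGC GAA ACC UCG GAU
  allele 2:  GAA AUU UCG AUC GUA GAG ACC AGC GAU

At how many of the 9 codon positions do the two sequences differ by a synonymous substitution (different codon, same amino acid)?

3

Codon 1: GAA Glu / GAA Glu — identical.
Codon 2: AUU Ile / AUU Ile — identical.
Codon 3: UCC Ser / UCG Ser — synonymous.
Codon 4: UUG Leu / AUC Ile — nonsynonymous.
Codon 5: GGC Gly / GUA Val — nonsynonymous.
Codon 6: GAA Glu / GAG Glu — synonymous.
Codon 7: ACC Thr / ACC Thr — identical.
Codon 8: UCG Ser / AGC Ser — synonymous.
Codon 9: GAU Asp / GAU Asp — identical.
Synonymous differences: 3.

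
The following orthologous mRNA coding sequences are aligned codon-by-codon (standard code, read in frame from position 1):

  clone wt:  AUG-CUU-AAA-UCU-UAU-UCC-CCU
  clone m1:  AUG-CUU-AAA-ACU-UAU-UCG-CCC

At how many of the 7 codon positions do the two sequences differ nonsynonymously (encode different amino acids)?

Codon 1: AUG Met / AUG Met — identical.
Codon 2: CUU Leu / CUU Leu — identical.
Codon 3: AAA Lys / AAA Lys — identical.
Codon 4: UCU Ser / ACU Thr — nonsynonymous.
Codon 5: UAU Tyr / UAU Tyr — identical.
Codon 6: UCC Ser / UCG Ser — synonymous.
Codon 7: CCU Pro / CCC Pro — synonymous.
Nonsynonymous differences: 1.

1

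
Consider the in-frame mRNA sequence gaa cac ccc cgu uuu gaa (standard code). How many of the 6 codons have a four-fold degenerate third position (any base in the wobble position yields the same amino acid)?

Codon 1 GAA (Glu): third position 2-fold.
Codon 2 CAC (His): third position 2-fold.
Codon 3 CCC (Pro): third position 4-fold.
Codon 4 CGU (Arg): third position 4-fold.
Codon 5 UUU (Phe): third position 2-fold.
Codon 6 GAA (Glu): third position 2-fold.
Four-fold degenerate third positions: 2.

2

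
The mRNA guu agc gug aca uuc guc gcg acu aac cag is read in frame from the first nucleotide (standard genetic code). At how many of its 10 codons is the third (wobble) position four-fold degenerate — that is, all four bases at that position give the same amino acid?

Codon 1 GUU (Val): third position 4-fold.
Codon 2 AGC (Ser): third position 2-fold.
Codon 3 GUG (Val): third position 4-fold.
Codon 4 ACA (Thr): third position 4-fold.
Codon 5 UUC (Phe): third position 2-fold.
Codon 6 GUC (Val): third position 4-fold.
Codon 7 GCG (Ala): third position 4-fold.
Codon 8 ACU (Thr): third position 4-fold.
Codon 9 AAC (Asn): third position 2-fold.
Codon 10 CAG (Gln): third position 2-fold.
Four-fold degenerate third positions: 6.

6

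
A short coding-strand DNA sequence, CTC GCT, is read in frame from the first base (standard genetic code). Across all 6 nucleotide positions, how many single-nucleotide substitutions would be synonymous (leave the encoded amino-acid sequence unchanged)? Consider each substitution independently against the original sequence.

Codon 1 (CTC, Leu): 3 synonymous substitutions.
Codon 2 (GCT, Ala): 3 synonymous substitutions.
Total: 3 + 3 = 6.

6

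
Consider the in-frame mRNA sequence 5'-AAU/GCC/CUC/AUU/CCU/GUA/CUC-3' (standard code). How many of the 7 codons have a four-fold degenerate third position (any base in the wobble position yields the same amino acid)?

5

Codon 1 AAU (Asn): third position 2-fold.
Codon 2 GCC (Ala): third position 4-fold.
Codon 3 CUC (Leu): third position 4-fold.
Codon 4 AUU (Ile): third position 3-fold.
Codon 5 CCU (Pro): third position 4-fold.
Codon 6 GUA (Val): third position 4-fold.
Codon 7 CUC (Leu): third position 4-fold.
Four-fold degenerate third positions: 5.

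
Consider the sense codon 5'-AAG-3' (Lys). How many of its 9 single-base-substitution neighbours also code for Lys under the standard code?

Position 1: none → 0 synonymous.
Position 2: none → 0 synonymous.
Position 3: AAA → 1 synonymous.
Total: 0 + 0 + 1 = 1.

1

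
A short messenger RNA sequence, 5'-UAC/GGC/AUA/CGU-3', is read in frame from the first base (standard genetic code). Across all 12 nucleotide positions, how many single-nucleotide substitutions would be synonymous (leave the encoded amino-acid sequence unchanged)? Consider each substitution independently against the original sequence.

9

Codon 1 (UAC, Tyr): 1 synonymous substitution.
Codon 2 (GGC, Gly): 3 synonymous substitutions.
Codon 3 (AUA, Ile): 2 synonymous substitutions.
Codon 4 (CGU, Arg): 3 synonymous substitutions.
Total: 1 + 3 + 2 + 3 = 9.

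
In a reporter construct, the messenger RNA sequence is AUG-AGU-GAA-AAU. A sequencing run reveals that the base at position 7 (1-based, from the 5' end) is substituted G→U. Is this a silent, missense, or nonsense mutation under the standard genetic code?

nonsense

Position 7 falls in codon 3: GAA → Glu.
After the substitution the codon is UAA → Stop.
The new codon is a stop codon, so this is a nonsense mutation.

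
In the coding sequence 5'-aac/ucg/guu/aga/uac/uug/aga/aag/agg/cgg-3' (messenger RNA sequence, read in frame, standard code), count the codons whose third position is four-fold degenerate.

Codon 1 AAC (Asn): third position 2-fold.
Codon 2 UCG (Ser): third position 4-fold.
Codon 3 GUU (Val): third position 4-fold.
Codon 4 AGA (Arg): third position 2-fold.
Codon 5 UAC (Tyr): third position 2-fold.
Codon 6 UUG (Leu): third position 2-fold.
Codon 7 AGA (Arg): third position 2-fold.
Codon 8 AAG (Lys): third position 2-fold.
Codon 9 AGG (Arg): third position 2-fold.
Codon 10 CGG (Arg): third position 4-fold.
Four-fold degenerate third positions: 3.

3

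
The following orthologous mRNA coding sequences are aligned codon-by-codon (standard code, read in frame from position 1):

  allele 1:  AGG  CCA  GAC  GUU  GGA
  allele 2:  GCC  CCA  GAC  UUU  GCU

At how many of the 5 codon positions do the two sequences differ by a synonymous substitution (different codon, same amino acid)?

0

Codon 1: AGG Arg / GCC Ala — nonsynonymous.
Codon 2: CCA Pro / CCA Pro — identical.
Codon 3: GAC Asp / GAC Asp — identical.
Codon 4: GUU Val / UUU Phe — nonsynonymous.
Codon 5: GGA Gly / GCU Ala — nonsynonymous.
Synonymous differences: 0.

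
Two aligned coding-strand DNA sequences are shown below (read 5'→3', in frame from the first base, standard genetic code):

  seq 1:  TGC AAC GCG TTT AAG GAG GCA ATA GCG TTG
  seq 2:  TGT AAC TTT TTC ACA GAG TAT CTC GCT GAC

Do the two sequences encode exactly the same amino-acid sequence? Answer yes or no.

no

Codon 1: TGC Cys / TGT Cys — synonymous.
Codon 2: AAC Asn / AAC Asn — identical.
Codon 3: GCG Ala / TTT Phe — nonsynonymous.
Codon 4: TTT Phe / TTC Phe — synonymous.
Codon 5: AAG Lys / ACA Thr — nonsynonymous.
Codon 6: GAG Glu / GAG Glu — identical.
Codon 7: GCA Ala / TAT Tyr — nonsynonymous.
Codon 8: ATA Ile / CTC Leu — nonsynonymous.
Codon 9: GCG Ala / GCT Ala — synonymous.
Codon 10: TTG Leu / GAC Asp — nonsynonymous.
Nonsynonymous differences: 5 → different protein.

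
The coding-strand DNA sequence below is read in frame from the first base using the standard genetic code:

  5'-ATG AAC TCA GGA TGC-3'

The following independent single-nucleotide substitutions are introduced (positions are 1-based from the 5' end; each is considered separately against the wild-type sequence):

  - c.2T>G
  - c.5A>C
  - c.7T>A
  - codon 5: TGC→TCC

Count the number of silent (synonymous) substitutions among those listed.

0

Codon 1: ATG (Met) → AGG (Arg) — missense.
Codon 2: AAC (Asn) → ACC (Thr) — missense.
Codon 3: TCA (Ser) → ACA (Thr) — missense.
Codon 5: TGC (Cys) → TCC (Ser) — missense.
Synonymous: 0 of 4.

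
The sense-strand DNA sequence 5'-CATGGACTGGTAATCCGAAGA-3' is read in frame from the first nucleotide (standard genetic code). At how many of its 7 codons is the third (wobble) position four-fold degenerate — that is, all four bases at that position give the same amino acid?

4

Codon 1 CAT (His): third position 2-fold.
Codon 2 GGA (Gly): third position 4-fold.
Codon 3 CTG (Leu): third position 4-fold.
Codon 4 GTA (Val): third position 4-fold.
Codon 5 ATC (Ile): third position 3-fold.
Codon 6 CGA (Arg): third position 4-fold.
Codon 7 AGA (Arg): third position 2-fold.
Four-fold degenerate third positions: 4.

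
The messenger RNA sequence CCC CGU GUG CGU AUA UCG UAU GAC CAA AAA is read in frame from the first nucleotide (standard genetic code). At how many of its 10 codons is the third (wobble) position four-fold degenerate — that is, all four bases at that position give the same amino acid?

5

Codon 1 CCC (Pro): third position 4-fold.
Codon 2 CGU (Arg): third position 4-fold.
Codon 3 GUG (Val): third position 4-fold.
Codon 4 CGU (Arg): third position 4-fold.
Codon 5 AUA (Ile): third position 3-fold.
Codon 6 UCG (Ser): third position 4-fold.
Codon 7 UAU (Tyr): third position 2-fold.
Codon 8 GAC (Asp): third position 2-fold.
Codon 9 CAA (Gln): third position 2-fold.
Codon 10 AAA (Lys): third position 2-fold.
Four-fold degenerate third positions: 5.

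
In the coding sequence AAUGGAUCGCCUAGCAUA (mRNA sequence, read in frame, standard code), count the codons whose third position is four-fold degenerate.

3

Codon 1 AAU (Asn): third position 2-fold.
Codon 2 GGA (Gly): third position 4-fold.
Codon 3 UCG (Ser): third position 4-fold.
Codon 4 CCU (Pro): third position 4-fold.
Codon 5 AGC (Ser): third position 2-fold.
Codon 6 AUA (Ile): third position 3-fold.
Four-fold degenerate third positions: 3.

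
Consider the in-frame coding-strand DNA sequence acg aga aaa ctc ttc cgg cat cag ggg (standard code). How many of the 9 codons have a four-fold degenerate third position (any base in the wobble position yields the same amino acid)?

4

Codon 1 ACG (Thr): third position 4-fold.
Codon 2 AGA (Arg): third position 2-fold.
Codon 3 AAA (Lys): third position 2-fold.
Codon 4 CTC (Leu): third position 4-fold.
Codon 5 TTC (Phe): third position 2-fold.
Codon 6 CGG (Arg): third position 4-fold.
Codon 7 CAT (His): third position 2-fold.
Codon 8 CAG (Gln): third position 2-fold.
Codon 9 GGG (Gly): third position 4-fold.
Four-fold degenerate third positions: 4.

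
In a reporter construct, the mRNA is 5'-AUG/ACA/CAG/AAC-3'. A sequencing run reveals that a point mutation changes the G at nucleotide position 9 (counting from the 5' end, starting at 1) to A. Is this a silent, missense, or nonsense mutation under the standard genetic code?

Position 9 falls in codon 3: CAG → Gln.
After the substitution the codon is CAA → Gln.
Both encode Gln, so the change is synonymous.

silent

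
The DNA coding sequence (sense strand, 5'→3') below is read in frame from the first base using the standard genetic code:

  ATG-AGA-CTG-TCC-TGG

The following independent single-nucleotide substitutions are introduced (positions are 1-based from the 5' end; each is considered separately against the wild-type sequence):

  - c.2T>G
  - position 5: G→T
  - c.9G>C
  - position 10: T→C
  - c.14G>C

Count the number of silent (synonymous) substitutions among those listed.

1

Codon 1: ATG (Met) → AGG (Arg) — missense.
Codon 2: AGA (Arg) → ATA (Ile) — missense.
Codon 3: CTG (Leu) → CTC (Leu) — synonymous.
Codon 4: TCC (Ser) → CCC (Pro) — missense.
Codon 5: TGG (Trp) → TCG (Ser) — missense.
Synonymous: 1 of 5.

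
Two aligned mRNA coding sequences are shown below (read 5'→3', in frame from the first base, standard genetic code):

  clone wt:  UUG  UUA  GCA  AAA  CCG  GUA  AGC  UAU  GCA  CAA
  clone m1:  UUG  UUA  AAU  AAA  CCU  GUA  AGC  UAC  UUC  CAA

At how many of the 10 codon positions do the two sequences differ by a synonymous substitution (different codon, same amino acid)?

2

Codon 1: UUG Leu / UUG Leu — identical.
Codon 2: UUA Leu / UUA Leu — identical.
Codon 3: GCA Ala / AAU Asn — nonsynonymous.
Codon 4: AAA Lys / AAA Lys — identical.
Codon 5: CCG Pro / CCU Pro — synonymous.
Codon 6: GUA Val / GUA Val — identical.
Codon 7: AGC Ser / AGC Ser — identical.
Codon 8: UAU Tyr / UAC Tyr — synonymous.
Codon 9: GCA Ala / UUC Phe — nonsynonymous.
Codon 10: CAA Gln / CAA Gln — identical.
Synonymous differences: 2.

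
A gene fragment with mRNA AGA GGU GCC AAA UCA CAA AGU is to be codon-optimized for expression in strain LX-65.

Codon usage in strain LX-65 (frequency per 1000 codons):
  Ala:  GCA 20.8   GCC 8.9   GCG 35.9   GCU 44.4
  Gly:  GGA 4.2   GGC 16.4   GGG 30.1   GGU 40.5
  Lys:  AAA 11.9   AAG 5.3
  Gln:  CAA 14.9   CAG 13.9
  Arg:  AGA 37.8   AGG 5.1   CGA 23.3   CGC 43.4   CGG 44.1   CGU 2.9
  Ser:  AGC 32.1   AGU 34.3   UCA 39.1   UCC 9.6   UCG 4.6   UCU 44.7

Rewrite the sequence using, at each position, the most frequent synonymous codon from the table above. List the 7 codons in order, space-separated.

CGG GGU GCU AAA UCU CAA UCU

Codon 1 (Arg): best is CGG at 44.1.
Codon 2 (Gly): best is GGU at 40.5.
Codon 3 (Ala): best is GCU at 44.4.
Codon 4 (Lys): best is AAA at 11.9.
Codon 5 (Ser): best is UCU at 44.7.
Codon 6 (Gln): best is CAA at 14.9.
Codon 7 (Ser): best is UCU at 44.7.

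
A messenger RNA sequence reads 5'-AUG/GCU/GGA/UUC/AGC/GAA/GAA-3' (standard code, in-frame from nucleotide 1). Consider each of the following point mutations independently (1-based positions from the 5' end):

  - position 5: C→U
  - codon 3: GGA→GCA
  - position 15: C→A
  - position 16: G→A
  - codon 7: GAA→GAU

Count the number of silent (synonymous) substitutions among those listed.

Codon 2: GCU (Ala) → GUU (Val) — missense.
Codon 3: GGA (Gly) → GCA (Ala) — missense.
Codon 5: AGC (Ser) → AGA (Arg) — missense.
Codon 6: GAA (Glu) → AAA (Lys) — missense.
Codon 7: GAA (Glu) → GAU (Asp) — missense.
Synonymous: 0 of 5.

0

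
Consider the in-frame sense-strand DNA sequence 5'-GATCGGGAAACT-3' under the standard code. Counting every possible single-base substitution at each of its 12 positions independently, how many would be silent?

9

Codon 1 (GAT, Asp): 1 synonymous substitution.
Codon 2 (CGG, Arg): 4 synonymous substitutions.
Codon 3 (GAA, Glu): 1 synonymous substitution.
Codon 4 (ACT, Thr): 3 synonymous substitutions.
Total: 1 + 4 + 1 + 3 = 9.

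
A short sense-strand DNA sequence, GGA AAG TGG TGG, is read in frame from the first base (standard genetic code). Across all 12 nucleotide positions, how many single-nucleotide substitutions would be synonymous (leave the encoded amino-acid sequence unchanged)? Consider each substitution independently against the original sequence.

Codon 1 (GGA, Gly): 3 synonymous substitutions.
Codon 2 (AAG, Lys): 1 synonymous substitution.
Codon 3 (TGG, Trp): 0 synonymous substitutions.
Codon 4 (TGG, Trp): 0 synonymous substitutions.
Total: 3 + 1 + 0 + 0 = 4.

4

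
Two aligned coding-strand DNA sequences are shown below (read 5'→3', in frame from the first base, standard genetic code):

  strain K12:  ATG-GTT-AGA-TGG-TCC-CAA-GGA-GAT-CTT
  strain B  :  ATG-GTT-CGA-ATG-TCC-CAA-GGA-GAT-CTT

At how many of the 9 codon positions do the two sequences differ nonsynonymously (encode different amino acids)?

Codon 1: ATG Met / ATG Met — identical.
Codon 2: GTT Val / GTT Val — identical.
Codon 3: AGA Arg / CGA Arg — synonymous.
Codon 4: TGG Trp / ATG Met — nonsynonymous.
Codon 5: TCC Ser / TCC Ser — identical.
Codon 6: CAA Gln / CAA Gln — identical.
Codon 7: GGA Gly / GGA Gly — identical.
Codon 8: GAT Asp / GAT Asp — identical.
Codon 9: CTT Leu / CTT Leu — identical.
Nonsynonymous differences: 1.

1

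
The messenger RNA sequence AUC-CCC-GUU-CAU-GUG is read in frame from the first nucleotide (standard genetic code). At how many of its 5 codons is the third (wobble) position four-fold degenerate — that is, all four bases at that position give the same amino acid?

3

Codon 1 AUC (Ile): third position 3-fold.
Codon 2 CCC (Pro): third position 4-fold.
Codon 3 GUU (Val): third position 4-fold.
Codon 4 CAU (His): third position 2-fold.
Codon 5 GUG (Val): third position 4-fold.
Four-fold degenerate third positions: 3.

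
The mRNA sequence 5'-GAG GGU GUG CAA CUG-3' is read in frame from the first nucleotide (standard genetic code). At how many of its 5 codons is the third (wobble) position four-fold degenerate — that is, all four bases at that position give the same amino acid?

Codon 1 GAG (Glu): third position 2-fold.
Codon 2 GGU (Gly): third position 4-fold.
Codon 3 GUG (Val): third position 4-fold.
Codon 4 CAA (Gln): third position 2-fold.
Codon 5 CUG (Leu): third position 4-fold.
Four-fold degenerate third positions: 3.

3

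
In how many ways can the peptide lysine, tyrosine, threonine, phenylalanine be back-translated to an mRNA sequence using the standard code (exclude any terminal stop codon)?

Lys: 2 codons.
Tyr: 2 codons.
Thr: 4 codons.
Phe: 2 codons.
2 × 2 × 4 × 2 = 32.

32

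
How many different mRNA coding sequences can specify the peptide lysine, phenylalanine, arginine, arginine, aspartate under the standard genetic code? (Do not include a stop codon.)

Lys: 2 codons.
Phe: 2 codons.
Arg: 6 codons.
Arg: 6 codons.
Asp: 2 codons.
2 × 2 × 6 × 6 × 2 = 288.

288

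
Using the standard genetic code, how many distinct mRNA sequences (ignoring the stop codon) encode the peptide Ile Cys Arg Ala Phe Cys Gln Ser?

Ile: 3 codons.
Cys: 2 codons.
Arg: 6 codons.
Ala: 4 codons.
Phe: 2 codons.
Cys: 2 codons.
Gln: 2 codons.
Ser: 6 codons.
3 × 2 × 6 × 4 × 2 × 2 × 2 × 6 = 6912.

6912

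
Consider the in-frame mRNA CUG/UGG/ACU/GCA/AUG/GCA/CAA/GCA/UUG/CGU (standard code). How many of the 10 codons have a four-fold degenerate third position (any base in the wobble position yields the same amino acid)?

6

Codon 1 CUG (Leu): third position 4-fold.
Codon 2 UGG (Trp): third position 1-fold.
Codon 3 ACU (Thr): third position 4-fold.
Codon 4 GCA (Ala): third position 4-fold.
Codon 5 AUG (Met): third position 1-fold.
Codon 6 GCA (Ala): third position 4-fold.
Codon 7 CAA (Gln): third position 2-fold.
Codon 8 GCA (Ala): third position 4-fold.
Codon 9 UUG (Leu): third position 2-fold.
Codon 10 CGU (Arg): third position 4-fold.
Four-fold degenerate third positions: 6.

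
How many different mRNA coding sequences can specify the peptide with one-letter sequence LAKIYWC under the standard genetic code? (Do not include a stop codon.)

576

Leu: 6 codons.
Ala: 4 codons.
Lys: 2 codons.
Ile: 3 codons.
Tyr: 2 codons.
Trp: 1 codon.
Cys: 2 codons.
6 × 4 × 2 × 3 × 2 × 1 × 2 = 576.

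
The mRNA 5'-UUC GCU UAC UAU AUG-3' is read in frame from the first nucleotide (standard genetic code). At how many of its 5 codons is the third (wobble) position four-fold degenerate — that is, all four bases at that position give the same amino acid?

Codon 1 UUC (Phe): third position 2-fold.
Codon 2 GCU (Ala): third position 4-fold.
Codon 3 UAC (Tyr): third position 2-fold.
Codon 4 UAU (Tyr): third position 2-fold.
Codon 5 AUG (Met): third position 1-fold.
Four-fold degenerate third positions: 1.

1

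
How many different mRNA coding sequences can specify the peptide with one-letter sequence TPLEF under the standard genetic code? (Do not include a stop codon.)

Thr: 4 codons.
Pro: 4 codons.
Leu: 6 codons.
Glu: 2 codons.
Phe: 2 codons.
4 × 4 × 6 × 2 × 2 = 384.

384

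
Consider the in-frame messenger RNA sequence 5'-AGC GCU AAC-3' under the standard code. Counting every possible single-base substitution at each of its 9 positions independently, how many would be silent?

Codon 1 (AGC, Ser): 1 synonymous substitution.
Codon 2 (GCU, Ala): 3 synonymous substitutions.
Codon 3 (AAC, Asn): 1 synonymous substitution.
Total: 1 + 3 + 1 = 5.

5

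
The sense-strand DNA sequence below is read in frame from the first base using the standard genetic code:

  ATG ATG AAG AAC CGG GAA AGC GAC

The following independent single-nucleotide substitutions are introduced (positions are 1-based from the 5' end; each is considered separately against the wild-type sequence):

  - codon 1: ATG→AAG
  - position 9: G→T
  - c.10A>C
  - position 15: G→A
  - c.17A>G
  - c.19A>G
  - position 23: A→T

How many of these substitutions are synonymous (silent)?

1

Codon 1: ATG (Met) → AAG (Lys) — missense.
Codon 3: AAG (Lys) → AAT (Asn) — missense.
Codon 4: AAC (Asn) → CAC (His) — missense.
Codon 5: CGG (Arg) → CGA (Arg) — synonymous.
Codon 6: GAA (Glu) → GGA (Gly) — missense.
Codon 7: AGC (Ser) → GGC (Gly) — missense.
Codon 8: GAC (Asp) → GTC (Val) — missense.
Synonymous: 1 of 7.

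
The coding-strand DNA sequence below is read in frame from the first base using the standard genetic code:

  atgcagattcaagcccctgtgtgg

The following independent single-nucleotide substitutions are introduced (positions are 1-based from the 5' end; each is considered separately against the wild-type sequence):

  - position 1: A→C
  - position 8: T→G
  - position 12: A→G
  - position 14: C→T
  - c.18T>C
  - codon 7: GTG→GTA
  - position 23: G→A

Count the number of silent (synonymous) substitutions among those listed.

Codon 1: ATG (Met) → CTG (Leu) — missense.
Codon 3: ATT (Ile) → AGT (Ser) — missense.
Codon 4: CAA (Gln) → CAG (Gln) — synonymous.
Codon 5: GCC (Ala) → GTC (Val) — missense.
Codon 6: CCT (Pro) → CCC (Pro) — synonymous.
Codon 7: GTG (Val) → GTA (Val) — synonymous.
Codon 8: TGG (Trp) → TAG (Stop) — nonsense.
Synonymous: 3 of 7.

3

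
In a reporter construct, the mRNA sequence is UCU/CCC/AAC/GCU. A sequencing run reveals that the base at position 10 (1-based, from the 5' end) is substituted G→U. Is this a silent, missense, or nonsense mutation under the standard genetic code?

Position 10 falls in codon 4: GCU → Ala.
After the substitution the codon is UCU → Ser.
Ala ≠ Ser, so this is a missense mutation.

missense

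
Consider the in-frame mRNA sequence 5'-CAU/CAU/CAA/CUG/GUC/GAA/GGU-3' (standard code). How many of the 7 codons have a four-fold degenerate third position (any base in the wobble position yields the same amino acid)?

3

Codon 1 CAU (His): third position 2-fold.
Codon 2 CAU (His): third position 2-fold.
Codon 3 CAA (Gln): third position 2-fold.
Codon 4 CUG (Leu): third position 4-fold.
Codon 5 GUC (Val): third position 4-fold.
Codon 6 GAA (Glu): third position 2-fold.
Codon 7 GGU (Gly): third position 4-fold.
Four-fold degenerate third positions: 3.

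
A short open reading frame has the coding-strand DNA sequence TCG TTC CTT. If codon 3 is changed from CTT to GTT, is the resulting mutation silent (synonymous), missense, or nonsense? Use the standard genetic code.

missense

Position 7 falls in codon 3: CTT → Leu.
After the substitution the codon is GTT → Val.
Leu ≠ Val, so this is a missense mutation.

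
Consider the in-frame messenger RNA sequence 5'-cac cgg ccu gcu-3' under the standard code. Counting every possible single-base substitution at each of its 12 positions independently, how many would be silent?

Codon 1 (CAC, His): 1 synonymous substitution.
Codon 2 (CGG, Arg): 4 synonymous substitutions.
Codon 3 (CCU, Pro): 3 synonymous substitutions.
Codon 4 (GCU, Ala): 3 synonymous substitutions.
Total: 1 + 4 + 3 + 3 = 11.

11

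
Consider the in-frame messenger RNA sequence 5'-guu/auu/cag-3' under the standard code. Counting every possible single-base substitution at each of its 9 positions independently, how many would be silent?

6

Codon 1 (GUU, Val): 3 synonymous substitutions.
Codon 2 (AUU, Ile): 2 synonymous substitutions.
Codon 3 (CAG, Gln): 1 synonymous substitution.
Total: 3 + 2 + 1 = 6.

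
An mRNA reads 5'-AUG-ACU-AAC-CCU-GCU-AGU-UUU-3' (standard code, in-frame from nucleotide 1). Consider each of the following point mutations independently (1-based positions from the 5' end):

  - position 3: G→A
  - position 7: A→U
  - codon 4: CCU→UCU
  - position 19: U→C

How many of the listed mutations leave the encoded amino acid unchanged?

Codon 1: AUG (Met) → AUA (Ile) — missense.
Codon 3: AAC (Asn) → UAC (Tyr) — missense.
Codon 4: CCU (Pro) → UCU (Ser) — missense.
Codon 7: UUU (Phe) → CUU (Leu) — missense.
Synonymous: 0 of 4.

0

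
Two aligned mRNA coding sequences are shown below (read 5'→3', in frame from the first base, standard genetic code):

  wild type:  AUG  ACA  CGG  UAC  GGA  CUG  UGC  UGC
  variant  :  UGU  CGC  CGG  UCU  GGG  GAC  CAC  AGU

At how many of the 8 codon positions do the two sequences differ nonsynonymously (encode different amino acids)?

Codon 1: AUG Met / UGU Cys — nonsynonymous.
Codon 2: ACA Thr / CGC Arg — nonsynonymous.
Codon 3: CGG Arg / CGG Arg — identical.
Codon 4: UAC Tyr / UCU Ser — nonsynonymous.
Codon 5: GGA Gly / GGG Gly — synonymous.
Codon 6: CUG Leu / GAC Asp — nonsynonymous.
Codon 7: UGC Cys / CAC His — nonsynonymous.
Codon 8: UGC Cys / AGU Ser — nonsynonymous.
Nonsynonymous differences: 6.

6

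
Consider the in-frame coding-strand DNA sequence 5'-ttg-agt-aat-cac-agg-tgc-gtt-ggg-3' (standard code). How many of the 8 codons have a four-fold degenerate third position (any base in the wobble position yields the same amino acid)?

Codon 1 TTG (Leu): third position 2-fold.
Codon 2 AGT (Ser): third position 2-fold.
Codon 3 AAT (Asn): third position 2-fold.
Codon 4 CAC (His): third position 2-fold.
Codon 5 AGG (Arg): third position 2-fold.
Codon 6 TGC (Cys): third position 2-fold.
Codon 7 GTT (Val): third position 4-fold.
Codon 8 GGG (Gly): third position 4-fold.
Four-fold degenerate third positions: 2.

2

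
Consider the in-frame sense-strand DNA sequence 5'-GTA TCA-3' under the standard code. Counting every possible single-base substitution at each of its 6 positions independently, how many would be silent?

Codon 1 (GTA, Val): 3 synonymous substitutions.
Codon 2 (TCA, Ser): 3 synonymous substitutions.
Total: 3 + 3 = 6.

6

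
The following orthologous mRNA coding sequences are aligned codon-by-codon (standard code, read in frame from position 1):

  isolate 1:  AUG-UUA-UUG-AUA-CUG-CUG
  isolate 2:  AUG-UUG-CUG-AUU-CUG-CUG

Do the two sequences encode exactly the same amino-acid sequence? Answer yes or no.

yes

Codon 1: AUG Met / AUG Met — identical.
Codon 2: UUA Leu / UUG Leu — synonymous.
Codon 3: UUG Leu / CUG Leu — synonymous.
Codon 4: AUA Ile / AUU Ile — synonymous.
Codon 5: CUG Leu / CUG Leu — identical.
Codon 6: CUG Leu / CUG Leu — identical.
Nonsynonymous differences: 0 → same protein.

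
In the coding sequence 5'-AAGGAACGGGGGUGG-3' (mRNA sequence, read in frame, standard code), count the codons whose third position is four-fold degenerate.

Codon 1 AAG (Lys): third position 2-fold.
Codon 2 GAA (Glu): third position 2-fold.
Codon 3 CGG (Arg): third position 4-fold.
Codon 4 GGG (Gly): third position 4-fold.
Codon 5 UGG (Trp): third position 1-fold.
Four-fold degenerate third positions: 2.

2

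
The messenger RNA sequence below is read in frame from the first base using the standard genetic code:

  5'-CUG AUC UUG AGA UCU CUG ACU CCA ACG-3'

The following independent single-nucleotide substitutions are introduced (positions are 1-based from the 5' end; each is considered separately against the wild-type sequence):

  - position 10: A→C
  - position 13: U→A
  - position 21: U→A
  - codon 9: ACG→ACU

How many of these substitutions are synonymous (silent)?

Codon 4: AGA (Arg) → CGA (Arg) — synonymous.
Codon 5: UCU (Ser) → ACU (Thr) — missense.
Codon 7: ACU (Thr) → ACA (Thr) — synonymous.
Codon 9: ACG (Thr) → ACU (Thr) — synonymous.
Synonymous: 3 of 4.

3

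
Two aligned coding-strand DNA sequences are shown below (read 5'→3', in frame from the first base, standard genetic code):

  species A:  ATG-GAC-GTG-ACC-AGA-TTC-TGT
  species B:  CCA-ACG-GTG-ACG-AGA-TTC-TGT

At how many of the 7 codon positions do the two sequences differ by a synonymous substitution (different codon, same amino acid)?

1

Codon 1: ATG Met / CCA Pro — nonsynonymous.
Codon 2: GAC Asp / ACG Thr — nonsynonymous.
Codon 3: GTG Val / GTG Val — identical.
Codon 4: ACC Thr / ACG Thr — synonymous.
Codon 5: AGA Arg / AGA Arg — identical.
Codon 6: TTC Phe / TTC Phe — identical.
Codon 7: TGT Cys / TGT Cys — identical.
Synonymous differences: 1.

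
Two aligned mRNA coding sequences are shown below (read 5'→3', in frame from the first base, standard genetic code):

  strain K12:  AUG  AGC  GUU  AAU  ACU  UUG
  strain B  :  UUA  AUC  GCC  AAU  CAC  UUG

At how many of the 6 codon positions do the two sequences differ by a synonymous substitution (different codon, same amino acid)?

0

Codon 1: AUG Met / UUA Leu — nonsynonymous.
Codon 2: AGC Ser / AUC Ile — nonsynonymous.
Codon 3: GUU Val / GCC Ala — nonsynonymous.
Codon 4: AAU Asn / AAU Asn — identical.
Codon 5: ACU Thr / CAC His — nonsynonymous.
Codon 6: UUG Leu / UUG Leu — identical.
Synonymous differences: 0.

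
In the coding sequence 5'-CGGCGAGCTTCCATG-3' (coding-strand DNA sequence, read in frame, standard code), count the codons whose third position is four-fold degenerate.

Codon 1 CGG (Arg): third position 4-fold.
Codon 2 CGA (Arg): third position 4-fold.
Codon 3 GCT (Ala): third position 4-fold.
Codon 4 TCC (Ser): third position 4-fold.
Codon 5 ATG (Met): third position 1-fold.
Four-fold degenerate third positions: 4.

4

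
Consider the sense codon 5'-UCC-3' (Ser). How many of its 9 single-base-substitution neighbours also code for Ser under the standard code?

Position 1: none → 0 synonymous.
Position 2: none → 0 synonymous.
Position 3: UCU, UCA, UCG → 3 synonymous.
Total: 0 + 0 + 3 = 3.

3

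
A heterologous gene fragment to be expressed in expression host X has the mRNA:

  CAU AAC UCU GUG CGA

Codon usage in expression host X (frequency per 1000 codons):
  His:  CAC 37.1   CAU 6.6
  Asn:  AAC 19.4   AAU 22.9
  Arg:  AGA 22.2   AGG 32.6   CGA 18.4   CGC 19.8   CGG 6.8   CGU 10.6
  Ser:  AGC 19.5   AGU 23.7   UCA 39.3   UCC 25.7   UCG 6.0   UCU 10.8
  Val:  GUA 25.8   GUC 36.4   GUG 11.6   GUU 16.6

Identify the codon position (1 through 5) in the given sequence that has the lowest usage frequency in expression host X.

1

Codon 1 CAU (His): 6.6 per 1000.
Codon 2 AAC (Asn): 19.4 per 1000.
Codon 3 UCU (Ser): 10.8 per 1000.
Codon 4 GUG (Val): 11.6 per 1000.
Codon 5 CGA (Arg): 18.4 per 1000.
Lowest frequency is 6.6 at codon 1.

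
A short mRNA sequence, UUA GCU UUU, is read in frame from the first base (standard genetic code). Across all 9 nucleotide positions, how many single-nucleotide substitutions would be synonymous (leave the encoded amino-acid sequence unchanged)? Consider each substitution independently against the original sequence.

Codon 1 (UUA, Leu): 2 synonymous substitutions.
Codon 2 (GCU, Ala): 3 synonymous substitutions.
Codon 3 (UUU, Phe): 1 synonymous substitution.
Total: 2 + 3 + 1 = 6.

6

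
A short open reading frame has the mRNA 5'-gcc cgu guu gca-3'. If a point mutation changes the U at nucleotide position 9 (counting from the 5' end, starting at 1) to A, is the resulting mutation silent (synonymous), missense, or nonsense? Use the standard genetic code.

Position 9 falls in codon 3: GUU → Val.
After the substitution the codon is GUA → Val.
Both encode Val, so the change is synonymous.

silent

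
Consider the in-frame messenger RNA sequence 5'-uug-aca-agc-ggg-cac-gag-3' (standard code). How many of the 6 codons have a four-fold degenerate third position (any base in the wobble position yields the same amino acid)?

2

Codon 1 UUG (Leu): third position 2-fold.
Codon 2 ACA (Thr): third position 4-fold.
Codon 3 AGC (Ser): third position 2-fold.
Codon 4 GGG (Gly): third position 4-fold.
Codon 5 CAC (His): third position 2-fold.
Codon 6 GAG (Glu): third position 2-fold.
Four-fold degenerate third positions: 2.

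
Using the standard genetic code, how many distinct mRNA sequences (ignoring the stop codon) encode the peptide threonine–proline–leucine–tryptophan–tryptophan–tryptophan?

Thr: 4 codons.
Pro: 4 codons.
Leu: 6 codons.
Trp: 1 codon.
Trp: 1 codon.
Trp: 1 codon.
4 × 4 × 6 × 1 × 1 × 1 = 96.

96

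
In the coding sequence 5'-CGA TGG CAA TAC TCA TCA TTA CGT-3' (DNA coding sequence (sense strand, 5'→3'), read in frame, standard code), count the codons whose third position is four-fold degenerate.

Codon 1 CGA (Arg): third position 4-fold.
Codon 2 TGG (Trp): third position 1-fold.
Codon 3 CAA (Gln): third position 2-fold.
Codon 4 TAC (Tyr): third position 2-fold.
Codon 5 TCA (Ser): third position 4-fold.
Codon 6 TCA (Ser): third position 4-fold.
Codon 7 TTA (Leu): third position 2-fold.
Codon 8 CGT (Arg): third position 4-fold.
Four-fold degenerate third positions: 4.

4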